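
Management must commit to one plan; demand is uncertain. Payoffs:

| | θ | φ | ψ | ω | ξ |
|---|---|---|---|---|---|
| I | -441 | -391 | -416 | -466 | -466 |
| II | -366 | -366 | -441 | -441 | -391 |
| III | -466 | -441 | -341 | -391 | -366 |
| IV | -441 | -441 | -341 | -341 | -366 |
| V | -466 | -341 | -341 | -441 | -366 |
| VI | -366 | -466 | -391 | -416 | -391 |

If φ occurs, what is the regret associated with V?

Best payoff under φ is -341.
Regret = -341 − (-341) = 0.

0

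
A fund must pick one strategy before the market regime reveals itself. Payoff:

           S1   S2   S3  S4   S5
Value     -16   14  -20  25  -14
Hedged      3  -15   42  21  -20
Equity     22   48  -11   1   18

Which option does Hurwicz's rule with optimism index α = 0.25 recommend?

Value: 0.25·25 + 0.75·(-20) = -8.75
Hedged: 0.25·42 + 0.75·(-20) = -4.5
Equity: 0.25·48 + 0.75·(-11) = 3.75
Highest Hurwicz score = 3.75 → Equity.

Equity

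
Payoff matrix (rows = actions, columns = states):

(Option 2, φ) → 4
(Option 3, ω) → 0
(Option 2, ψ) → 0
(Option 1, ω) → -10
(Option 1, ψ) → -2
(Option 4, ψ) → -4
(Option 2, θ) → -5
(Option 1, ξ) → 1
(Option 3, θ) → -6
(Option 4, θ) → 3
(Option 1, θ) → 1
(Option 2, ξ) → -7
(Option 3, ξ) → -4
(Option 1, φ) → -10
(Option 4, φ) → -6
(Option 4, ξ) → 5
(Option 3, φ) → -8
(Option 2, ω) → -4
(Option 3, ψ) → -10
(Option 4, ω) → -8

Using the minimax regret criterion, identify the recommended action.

Option 4

Column bests: θ=3, φ=4, ψ=0, ω=0, ξ=5.
Option 1 regrets: 2, 14, 2, 10, 4 → max 14
Option 2 regrets: 8, 0, 0, 4, 12 → max 12
Option 3 regrets: 9, 12, 10, 0, 9 → max 12
Option 4 regrets: 0, 10, 4, 8, 0 → max 10
Smallest max regret = 10 → Option 4.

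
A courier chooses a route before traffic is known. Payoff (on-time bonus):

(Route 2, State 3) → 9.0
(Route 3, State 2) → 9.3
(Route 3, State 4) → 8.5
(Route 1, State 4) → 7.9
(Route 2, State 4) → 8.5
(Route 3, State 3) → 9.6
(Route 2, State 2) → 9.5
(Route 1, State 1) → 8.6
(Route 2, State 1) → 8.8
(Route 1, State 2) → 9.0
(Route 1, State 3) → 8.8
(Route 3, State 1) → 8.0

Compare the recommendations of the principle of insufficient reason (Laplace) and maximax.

Row averages: Route 1=8.575, Route 2=8.95, Route 3=8.85
Highest average = 8.95 → Route 2.
Row maxima: Route 1=9.0, Route 2=9.5, Route 3=9.6
Best best-case = 9.6 → Route 3.

laplace → Route 2; maximax → Route 3 (disagree)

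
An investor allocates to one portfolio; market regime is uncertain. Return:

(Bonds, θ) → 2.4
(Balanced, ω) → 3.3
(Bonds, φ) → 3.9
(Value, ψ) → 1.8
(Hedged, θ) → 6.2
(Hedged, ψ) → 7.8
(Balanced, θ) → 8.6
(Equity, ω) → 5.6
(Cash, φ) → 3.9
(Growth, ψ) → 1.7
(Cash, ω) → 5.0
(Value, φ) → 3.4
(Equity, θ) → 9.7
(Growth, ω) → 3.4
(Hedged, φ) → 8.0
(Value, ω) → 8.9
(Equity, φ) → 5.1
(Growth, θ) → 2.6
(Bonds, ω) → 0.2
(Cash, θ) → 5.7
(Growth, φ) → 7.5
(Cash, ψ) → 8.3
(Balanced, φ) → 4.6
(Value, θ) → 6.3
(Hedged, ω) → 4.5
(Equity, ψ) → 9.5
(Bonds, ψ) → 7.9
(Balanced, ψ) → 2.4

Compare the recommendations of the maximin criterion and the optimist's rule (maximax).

Row minima: Balanced=2.4, Bonds=0.2, Growth=1.7, Equity=5.1, Cash=3.9, Hedged=4.5, Value=1.8
Best worst-case = 5.1 → Equity.
Row maxima: Balanced=8.6, Bonds=7.9, Growth=7.5, Equity=9.7, Cash=8.3, Hedged=8.0, Value=8.9
Best best-case = 9.7 → Equity.

maximin → Equity; maximax → Equity (agree)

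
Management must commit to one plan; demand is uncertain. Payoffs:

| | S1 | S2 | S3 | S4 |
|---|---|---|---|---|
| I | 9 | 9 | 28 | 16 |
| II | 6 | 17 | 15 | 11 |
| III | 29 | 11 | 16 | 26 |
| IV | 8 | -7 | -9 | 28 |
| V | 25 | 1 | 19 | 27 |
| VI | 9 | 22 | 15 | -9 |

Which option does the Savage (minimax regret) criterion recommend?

Column bests: S1=29, S2=22, S3=28, S4=28.
I regrets: 20, 13, 0, 12 → max 20
II regrets: 23, 5, 13, 17 → max 23
III regrets: 0, 11, 12, 2 → max 12
IV regrets: 21, 29, 37, 0 → max 37
V regrets: 4, 21, 9, 1 → max 21
VI regrets: 20, 0, 13, 37 → max 37
Smallest max regret = 12 → III.

III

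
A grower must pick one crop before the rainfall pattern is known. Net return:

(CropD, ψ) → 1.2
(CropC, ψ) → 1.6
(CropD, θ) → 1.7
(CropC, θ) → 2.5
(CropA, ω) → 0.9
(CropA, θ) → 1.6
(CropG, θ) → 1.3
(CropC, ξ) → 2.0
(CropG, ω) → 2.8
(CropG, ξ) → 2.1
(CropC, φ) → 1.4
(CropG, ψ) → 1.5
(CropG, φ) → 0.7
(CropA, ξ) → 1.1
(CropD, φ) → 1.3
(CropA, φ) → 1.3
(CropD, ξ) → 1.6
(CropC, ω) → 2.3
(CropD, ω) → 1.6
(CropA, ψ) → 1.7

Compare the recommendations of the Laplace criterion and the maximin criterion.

laplace → CropC; maximin → CropC (agree)

Row averages: CropC=1.96, CropG=1.68, CropD=1.48, CropA=1.32
Highest average = 1.96 → CropC.
Row minima: CropC=1.4, CropG=0.7, CropD=1.2, CropA=0.9
Best worst-case = 1.4 → CropC.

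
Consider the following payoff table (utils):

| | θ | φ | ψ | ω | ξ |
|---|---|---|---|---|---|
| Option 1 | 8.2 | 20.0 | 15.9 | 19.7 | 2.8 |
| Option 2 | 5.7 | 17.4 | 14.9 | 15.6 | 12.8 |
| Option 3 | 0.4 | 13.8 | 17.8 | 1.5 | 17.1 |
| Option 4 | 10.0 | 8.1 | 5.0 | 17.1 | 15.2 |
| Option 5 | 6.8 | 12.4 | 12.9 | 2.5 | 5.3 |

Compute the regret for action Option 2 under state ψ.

2.9

Best payoff under ψ is 17.8.
Regret = 17.8 − 14.9 = 2.9.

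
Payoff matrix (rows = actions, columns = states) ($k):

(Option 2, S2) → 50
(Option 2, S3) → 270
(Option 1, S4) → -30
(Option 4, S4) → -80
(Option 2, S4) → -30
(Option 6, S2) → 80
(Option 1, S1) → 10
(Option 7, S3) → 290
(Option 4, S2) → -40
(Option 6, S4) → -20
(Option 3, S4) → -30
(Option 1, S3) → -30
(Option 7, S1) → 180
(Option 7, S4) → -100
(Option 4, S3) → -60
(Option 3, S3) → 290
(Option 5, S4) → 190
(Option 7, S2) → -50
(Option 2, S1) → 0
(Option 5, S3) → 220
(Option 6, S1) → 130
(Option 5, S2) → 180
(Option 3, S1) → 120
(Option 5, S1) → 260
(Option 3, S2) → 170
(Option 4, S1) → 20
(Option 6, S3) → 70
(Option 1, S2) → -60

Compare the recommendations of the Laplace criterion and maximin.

Row averages: Option 1=-27.5, Option 2=72.5, Option 3=137.5, Option 4=-40, Option 5=212.5, Option 6=65, Option 7=80
Highest average = 212.5 → Option 5.
Row minima: Option 1=-60, Option 2=-30, Option 3=-30, Option 4=-80, Option 5=180, Option 6=-20, Option 7=-100
Best worst-case = 180 → Option 5.

laplace → Option 5; maximin → Option 5 (agree)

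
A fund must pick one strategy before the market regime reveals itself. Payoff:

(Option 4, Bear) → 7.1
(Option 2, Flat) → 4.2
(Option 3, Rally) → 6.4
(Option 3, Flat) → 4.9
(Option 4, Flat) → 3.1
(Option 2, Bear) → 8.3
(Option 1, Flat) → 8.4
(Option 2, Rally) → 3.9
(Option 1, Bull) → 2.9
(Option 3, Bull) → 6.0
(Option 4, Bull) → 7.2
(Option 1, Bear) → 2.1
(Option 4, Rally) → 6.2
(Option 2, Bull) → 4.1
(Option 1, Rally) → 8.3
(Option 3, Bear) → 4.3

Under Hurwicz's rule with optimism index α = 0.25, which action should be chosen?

Option 2

Option 1: 0.25·8.4 + 0.75·2.1 = 3.675
Option 2: 0.25·8.3 + 0.75·3.9 = 5
Option 3: 0.25·6.4 + 0.75·4.3 = 4.825
Option 4: 0.25·7.2 + 0.75·3.1 = 4.125
Highest Hurwicz score = 5 → Option 2.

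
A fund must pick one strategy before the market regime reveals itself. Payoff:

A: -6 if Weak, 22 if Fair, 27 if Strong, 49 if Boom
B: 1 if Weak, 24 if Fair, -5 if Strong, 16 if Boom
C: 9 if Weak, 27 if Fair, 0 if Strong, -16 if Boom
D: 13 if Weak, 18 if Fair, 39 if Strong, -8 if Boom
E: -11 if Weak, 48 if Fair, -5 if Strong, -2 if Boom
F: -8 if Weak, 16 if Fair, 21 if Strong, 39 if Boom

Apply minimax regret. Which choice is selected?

A

Column bests: Weak=13, Fair=48, Strong=39, Boom=49.
A regrets: 19, 26, 12, 0 → max 26
B regrets: 12, 24, 44, 33 → max 44
C regrets: 4, 21, 39, 65 → max 65
D regrets: 0, 30, 0, 57 → max 57
E regrets: 24, 0, 44, 51 → max 51
F regrets: 21, 32, 18, 10 → max 32
Smallest max regret = 26 → A.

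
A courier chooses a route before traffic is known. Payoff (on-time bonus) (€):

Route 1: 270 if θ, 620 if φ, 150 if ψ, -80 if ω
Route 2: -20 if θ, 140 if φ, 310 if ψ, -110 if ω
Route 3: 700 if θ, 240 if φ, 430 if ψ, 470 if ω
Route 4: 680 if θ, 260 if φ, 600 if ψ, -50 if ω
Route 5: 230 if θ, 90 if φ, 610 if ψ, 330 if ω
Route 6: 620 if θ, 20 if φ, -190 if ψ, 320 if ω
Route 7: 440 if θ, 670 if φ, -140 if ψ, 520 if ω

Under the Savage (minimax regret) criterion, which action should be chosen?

Column bests: θ=700, φ=670, ψ=610, ω=520.
Route 1 regrets: 430, 50, 460, 600 → max 600
Route 2 regrets: 720, 530, 300, 630 → max 720
Route 3 regrets: 0, 430, 180, 50 → max 430
Route 4 regrets: 20, 410, 10, 570 → max 570
Route 5 regrets: 470, 580, 0, 190 → max 580
Route 6 regrets: 80, 650, 800, 200 → max 800
Route 7 regrets: 260, 0, 750, 0 → max 750
Smallest max regret = 430 → Route 3.

Route 3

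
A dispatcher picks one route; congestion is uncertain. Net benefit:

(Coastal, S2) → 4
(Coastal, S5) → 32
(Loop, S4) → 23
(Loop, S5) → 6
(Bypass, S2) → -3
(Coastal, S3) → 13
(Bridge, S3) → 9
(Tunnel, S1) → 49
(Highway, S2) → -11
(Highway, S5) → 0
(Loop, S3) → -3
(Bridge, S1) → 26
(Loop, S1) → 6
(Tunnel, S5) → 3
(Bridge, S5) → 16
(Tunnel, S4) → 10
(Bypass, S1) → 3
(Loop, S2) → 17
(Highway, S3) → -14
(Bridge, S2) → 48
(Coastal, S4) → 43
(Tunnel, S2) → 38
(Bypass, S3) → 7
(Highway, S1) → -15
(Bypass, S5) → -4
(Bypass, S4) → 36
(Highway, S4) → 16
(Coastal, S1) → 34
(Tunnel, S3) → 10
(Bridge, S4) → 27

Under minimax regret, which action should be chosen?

Bridge

Column bests: S1=49, S2=48, S3=13, S4=43, S5=32.
Highway regrets: 64, 59, 27, 27, 32 → max 64
Bypass regrets: 46, 51, 6, 7, 36 → max 51
Coastal regrets: 15, 44, 0, 0, 0 → max 44
Bridge regrets: 23, 0, 4, 16, 16 → max 23
Tunnel regrets: 0, 10, 3, 33, 29 → max 33
Loop regrets: 43, 31, 16, 20, 26 → max 43
Smallest max regret = 23 → Bridge.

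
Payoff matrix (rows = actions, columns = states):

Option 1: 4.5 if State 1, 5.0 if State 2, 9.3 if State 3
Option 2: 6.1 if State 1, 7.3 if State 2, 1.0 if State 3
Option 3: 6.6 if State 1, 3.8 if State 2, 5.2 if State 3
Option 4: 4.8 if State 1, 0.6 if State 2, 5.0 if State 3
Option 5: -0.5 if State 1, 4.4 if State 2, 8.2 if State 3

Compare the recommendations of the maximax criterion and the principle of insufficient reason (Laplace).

Row maxima: Option 1=9.3, Option 2=7.3, Option 3=6.6, Option 4=5.0, Option 5=8.2
Best best-case = 9.3 → Option 1.
Row averages: Option 1=94/15, Option 2=4.8, Option 3=5.2, Option 4=52/15, Option 5=121/30
Highest average = 94/15 → Option 1.

maximax → Option 1; laplace → Option 1 (agree)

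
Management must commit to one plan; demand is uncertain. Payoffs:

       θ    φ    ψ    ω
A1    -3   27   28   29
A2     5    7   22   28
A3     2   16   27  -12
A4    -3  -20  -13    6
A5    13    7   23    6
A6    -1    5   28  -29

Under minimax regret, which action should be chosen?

Column bests: θ=13, φ=27, ψ=28, ω=29.
A1 regrets: 16, 0, 0, 0 → max 16
A2 regrets: 8, 20, 6, 1 → max 20
A3 regrets: 11, 11, 1, 41 → max 41
A4 regrets: 16, 47, 41, 23 → max 47
A5 regrets: 0, 20, 5, 23 → max 23
A6 regrets: 14, 22, 0, 58 → max 58
Smallest max regret = 16 → A1.

A1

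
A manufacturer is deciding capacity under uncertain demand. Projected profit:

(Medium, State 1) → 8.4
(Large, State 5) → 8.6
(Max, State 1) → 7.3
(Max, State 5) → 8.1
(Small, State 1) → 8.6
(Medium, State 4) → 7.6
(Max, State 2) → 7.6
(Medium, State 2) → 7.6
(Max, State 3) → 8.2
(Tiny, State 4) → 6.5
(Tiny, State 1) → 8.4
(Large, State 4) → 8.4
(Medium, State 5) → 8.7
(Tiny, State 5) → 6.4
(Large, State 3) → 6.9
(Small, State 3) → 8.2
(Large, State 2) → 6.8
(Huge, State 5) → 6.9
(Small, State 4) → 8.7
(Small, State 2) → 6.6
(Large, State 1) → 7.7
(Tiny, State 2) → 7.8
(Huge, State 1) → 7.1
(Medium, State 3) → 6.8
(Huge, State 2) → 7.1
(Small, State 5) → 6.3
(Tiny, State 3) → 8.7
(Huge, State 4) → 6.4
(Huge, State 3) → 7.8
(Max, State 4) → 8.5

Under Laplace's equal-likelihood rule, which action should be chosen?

Max

Row averages: Tiny=7.56, Small=7.68, Medium=7.82, Large=7.68, Huge=7.06, Max=7.94
Highest average = 7.94 → Max.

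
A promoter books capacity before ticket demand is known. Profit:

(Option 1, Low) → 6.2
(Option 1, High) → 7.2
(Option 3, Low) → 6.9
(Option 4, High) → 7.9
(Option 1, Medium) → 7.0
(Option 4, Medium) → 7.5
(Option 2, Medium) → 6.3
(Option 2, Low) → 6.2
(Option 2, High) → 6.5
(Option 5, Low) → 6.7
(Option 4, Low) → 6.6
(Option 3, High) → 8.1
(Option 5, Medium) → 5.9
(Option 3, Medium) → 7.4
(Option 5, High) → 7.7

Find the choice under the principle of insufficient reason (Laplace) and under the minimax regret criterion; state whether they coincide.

laplace → Option 3; minimax regret → Option 3 (agree)

Row averages: Option 1=6.8, Option 2=19/3, Option 3=112/15, Option 4=22/3, Option 5=203/30
Highest average = 112/15 → Option 3.
Column bests: Low=6.9, Medium=7.5, High=8.1.
Option 1 regrets: 0.7, 0.5, 0.9 → max 0.9
Option 2 regrets: 0.7, 1.2, 1.6 → max 1.6
Option 3 regrets: 0.0, 0.1, 0.0 → max 0.1
Option 4 regrets: 0.3, 0.0, 0.2 → max 0.3
Option 5 regrets: 0.2, 1.6, 0.4 → max 1.6
Smallest max regret = 0.1 → Option 3.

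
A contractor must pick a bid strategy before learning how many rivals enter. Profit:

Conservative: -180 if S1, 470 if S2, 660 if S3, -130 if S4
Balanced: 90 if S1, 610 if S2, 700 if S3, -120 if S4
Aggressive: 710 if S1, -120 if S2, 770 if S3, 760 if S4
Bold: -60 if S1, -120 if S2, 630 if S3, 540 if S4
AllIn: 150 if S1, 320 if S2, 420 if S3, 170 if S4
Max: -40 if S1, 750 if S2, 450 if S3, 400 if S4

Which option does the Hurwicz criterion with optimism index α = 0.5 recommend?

Conservative: 0.5·660 + 0.5·(-180) = 240
Balanced: 0.5·700 + 0.5·(-120) = 290
Aggressive: 0.5·770 + 0.5·(-120) = 325
Bold: 0.5·630 + 0.5·(-120) = 255
AllIn: 0.5·420 + 0.5·150 = 285
Max: 0.5·750 + 0.5·(-40) = 355
Highest Hurwicz score = 355 → Max.

Max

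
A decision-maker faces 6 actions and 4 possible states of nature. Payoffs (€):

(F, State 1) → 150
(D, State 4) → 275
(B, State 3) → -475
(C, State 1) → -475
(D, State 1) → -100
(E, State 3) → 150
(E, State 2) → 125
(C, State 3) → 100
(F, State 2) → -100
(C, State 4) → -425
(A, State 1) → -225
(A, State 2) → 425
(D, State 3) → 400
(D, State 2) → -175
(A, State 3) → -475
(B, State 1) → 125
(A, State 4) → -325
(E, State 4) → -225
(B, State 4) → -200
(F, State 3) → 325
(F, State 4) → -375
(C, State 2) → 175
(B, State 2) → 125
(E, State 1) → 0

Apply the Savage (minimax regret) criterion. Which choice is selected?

E

Column bests: State 1=150, State 2=425, State 3=400, State 4=275.
A regrets: 375, 0, 875, 600 → max 875
B regrets: 25, 300, 875, 475 → max 875
C regrets: 625, 250, 300, 700 → max 700
D regrets: 250, 600, 0, 0 → max 600
E regrets: 150, 300, 250, 500 → max 500
F regrets: 0, 525, 75, 650 → max 650
Smallest max regret = 500 → E.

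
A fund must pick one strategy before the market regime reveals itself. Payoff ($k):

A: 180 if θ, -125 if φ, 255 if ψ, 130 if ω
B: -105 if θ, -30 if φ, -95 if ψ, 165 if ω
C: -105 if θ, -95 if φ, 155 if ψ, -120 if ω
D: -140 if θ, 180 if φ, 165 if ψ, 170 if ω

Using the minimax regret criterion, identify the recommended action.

Column bests: θ=180, φ=180, ψ=255, ω=170.
A regrets: 0, 305, 0, 40 → max 305
B regrets: 285, 210, 350, 5 → max 350
C regrets: 285, 275, 100, 290 → max 290
D regrets: 320, 0, 90, 0 → max 320
Smallest max regret = 290 → C.

C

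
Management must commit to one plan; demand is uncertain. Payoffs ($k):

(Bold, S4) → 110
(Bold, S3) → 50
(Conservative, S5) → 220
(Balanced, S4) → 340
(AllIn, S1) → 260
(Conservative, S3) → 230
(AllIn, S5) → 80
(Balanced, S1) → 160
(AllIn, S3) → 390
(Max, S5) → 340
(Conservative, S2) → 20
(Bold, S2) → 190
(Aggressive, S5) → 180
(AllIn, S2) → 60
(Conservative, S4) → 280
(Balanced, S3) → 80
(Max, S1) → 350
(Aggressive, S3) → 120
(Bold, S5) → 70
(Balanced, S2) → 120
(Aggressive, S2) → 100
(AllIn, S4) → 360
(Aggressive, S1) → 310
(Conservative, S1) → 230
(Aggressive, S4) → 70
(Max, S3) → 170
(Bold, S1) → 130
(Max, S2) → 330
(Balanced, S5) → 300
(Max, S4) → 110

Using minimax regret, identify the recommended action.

Column bests: S1=350, S2=330, S3=390, S4=360, S5=340.
Conservative regrets: 120, 310, 160, 80, 120 → max 310
Balanced regrets: 190, 210, 310, 20, 40 → max 310
Aggressive regrets: 40, 230, 270, 290, 160 → max 290
Bold regrets: 220, 140, 340, 250, 270 → max 340
AllIn regrets: 90, 270, 0, 0, 260 → max 270
Max regrets: 0, 0, 220, 250, 0 → max 250
Smallest max regret = 250 → Max.

Max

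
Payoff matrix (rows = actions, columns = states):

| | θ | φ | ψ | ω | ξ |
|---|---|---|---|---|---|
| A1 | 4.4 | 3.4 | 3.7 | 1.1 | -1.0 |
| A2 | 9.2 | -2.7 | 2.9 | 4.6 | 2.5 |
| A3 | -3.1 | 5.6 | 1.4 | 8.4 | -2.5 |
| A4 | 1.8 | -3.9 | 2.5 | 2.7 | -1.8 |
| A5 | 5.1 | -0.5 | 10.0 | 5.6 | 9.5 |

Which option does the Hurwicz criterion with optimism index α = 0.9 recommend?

A1: 0.9·4.4 + 0.1·(-1.0) = 3.86
A2: 0.9·9.2 + 0.1·(-2.7) = 8.01
A3: 0.9·8.4 + 0.1·(-3.1) = 7.25
A4: 0.9·2.7 + 0.1·(-3.9) = 2.04
A5: 0.9·10.0 + 0.1·(-0.5) = 8.95
Highest Hurwicz score = 8.95 → A5.

A5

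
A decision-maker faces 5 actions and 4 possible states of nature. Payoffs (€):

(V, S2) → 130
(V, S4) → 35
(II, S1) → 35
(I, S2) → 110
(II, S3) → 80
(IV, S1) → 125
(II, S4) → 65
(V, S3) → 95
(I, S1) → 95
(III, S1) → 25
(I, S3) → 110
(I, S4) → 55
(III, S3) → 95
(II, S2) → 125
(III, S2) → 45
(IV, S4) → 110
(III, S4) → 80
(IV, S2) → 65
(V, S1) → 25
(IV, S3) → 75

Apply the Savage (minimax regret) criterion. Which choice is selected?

I

Column bests: S1=125, S2=130, S3=110, S4=110.
I regrets: 30, 20, 0, 55 → max 55
II regrets: 90, 5, 30, 45 → max 90
III regrets: 100, 85, 15, 30 → max 100
IV regrets: 0, 65, 35, 0 → max 65
V regrets: 100, 0, 15, 75 → max 100
Smallest max regret = 55 → I.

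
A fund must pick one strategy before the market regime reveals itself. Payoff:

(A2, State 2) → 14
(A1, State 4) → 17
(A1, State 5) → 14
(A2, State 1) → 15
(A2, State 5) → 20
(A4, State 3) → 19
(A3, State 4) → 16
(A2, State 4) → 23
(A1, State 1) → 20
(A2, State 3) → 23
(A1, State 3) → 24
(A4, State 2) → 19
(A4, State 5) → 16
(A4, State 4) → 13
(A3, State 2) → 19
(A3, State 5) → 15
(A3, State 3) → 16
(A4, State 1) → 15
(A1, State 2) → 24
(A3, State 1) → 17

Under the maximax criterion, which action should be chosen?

A1

Row maxima: A1=24, A2=23, A3=19, A4=19
Best best-case = 24 → A1.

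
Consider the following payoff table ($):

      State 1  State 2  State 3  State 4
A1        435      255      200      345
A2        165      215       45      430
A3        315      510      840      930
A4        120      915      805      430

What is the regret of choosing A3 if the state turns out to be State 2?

Best payoff under State 2 is 915.
Regret = 915 − 510 = 405.

405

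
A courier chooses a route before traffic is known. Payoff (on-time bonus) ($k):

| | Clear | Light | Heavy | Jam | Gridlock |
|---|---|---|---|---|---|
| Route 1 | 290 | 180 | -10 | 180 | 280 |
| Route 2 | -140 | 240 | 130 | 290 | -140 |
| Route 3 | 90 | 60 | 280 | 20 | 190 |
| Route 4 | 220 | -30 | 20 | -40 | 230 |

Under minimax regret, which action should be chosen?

Column bests: Clear=290, Light=240, Heavy=280, Jam=290, Gridlock=280.
Route 1 regrets: 0, 60, 290, 110, 0 → max 290
Route 2 regrets: 430, 0, 150, 0, 420 → max 430
Route 3 regrets: 200, 180, 0, 270, 90 → max 270
Route 4 regrets: 70, 270, 260, 330, 50 → max 330
Smallest max regret = 270 → Route 3.

Route 3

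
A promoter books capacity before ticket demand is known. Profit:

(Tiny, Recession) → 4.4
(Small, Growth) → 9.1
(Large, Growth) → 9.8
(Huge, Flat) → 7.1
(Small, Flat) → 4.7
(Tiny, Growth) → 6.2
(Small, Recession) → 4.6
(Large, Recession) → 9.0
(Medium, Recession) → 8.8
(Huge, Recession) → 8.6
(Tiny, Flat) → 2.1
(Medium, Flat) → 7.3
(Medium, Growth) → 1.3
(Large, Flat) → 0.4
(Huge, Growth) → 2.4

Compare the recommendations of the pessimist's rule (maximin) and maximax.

maximin → Small; maximax → Large (disagree)

Row minima: Tiny=2.1, Small=4.6, Medium=1.3, Large=0.4, Huge=2.4
Best worst-case = 4.6 → Small.
Row maxima: Tiny=6.2, Small=9.1, Medium=8.8, Large=9.8, Huge=8.6
Best best-case = 9.8 → Large.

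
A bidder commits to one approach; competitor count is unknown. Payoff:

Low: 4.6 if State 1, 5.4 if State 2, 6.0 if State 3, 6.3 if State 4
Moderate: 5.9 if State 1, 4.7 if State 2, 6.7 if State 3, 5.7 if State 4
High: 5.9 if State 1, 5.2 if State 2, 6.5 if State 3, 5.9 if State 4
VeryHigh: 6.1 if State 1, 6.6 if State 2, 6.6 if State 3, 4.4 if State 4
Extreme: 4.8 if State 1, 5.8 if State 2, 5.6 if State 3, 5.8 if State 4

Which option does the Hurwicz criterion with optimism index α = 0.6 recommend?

Low: 0.6·6.3 + 0.4·4.6 = 5.62
Moderate: 0.6·6.7 + 0.4·4.7 = 5.9
High: 0.6·6.5 + 0.4·5.2 = 5.98
VeryHigh: 0.6·6.6 + 0.4·4.4 = 5.72
Extreme: 0.6·5.8 + 0.4·4.8 = 5.4
Highest Hurwicz score = 5.98 → High.

High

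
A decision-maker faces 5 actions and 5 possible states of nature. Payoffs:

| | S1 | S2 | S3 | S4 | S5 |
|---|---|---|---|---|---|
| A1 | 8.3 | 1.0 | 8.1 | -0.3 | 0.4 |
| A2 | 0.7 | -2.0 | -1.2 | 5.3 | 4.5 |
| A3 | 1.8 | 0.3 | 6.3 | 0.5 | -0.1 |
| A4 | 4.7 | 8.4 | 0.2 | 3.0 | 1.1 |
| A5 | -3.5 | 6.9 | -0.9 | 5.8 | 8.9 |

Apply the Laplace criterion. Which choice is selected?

Row averages: A1=3.5, A2=1.46, A3=1.76, A4=3.48, A5=3.44
Highest average = 3.5 → A1.

A1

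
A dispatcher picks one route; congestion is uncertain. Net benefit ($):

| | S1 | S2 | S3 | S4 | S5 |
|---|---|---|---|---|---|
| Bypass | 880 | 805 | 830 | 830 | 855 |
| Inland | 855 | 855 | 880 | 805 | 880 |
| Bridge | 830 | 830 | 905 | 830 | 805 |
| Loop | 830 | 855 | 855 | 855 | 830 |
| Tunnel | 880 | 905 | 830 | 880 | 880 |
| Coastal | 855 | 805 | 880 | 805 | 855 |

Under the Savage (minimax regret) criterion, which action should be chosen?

Loop

Column bests: S1=880, S2=905, S3=905, S4=880, S5=880.
Bypass regrets: 0, 100, 75, 50, 25 → max 100
Inland regrets: 25, 50, 25, 75, 0 → max 75
Bridge regrets: 50, 75, 0, 50, 75 → max 75
Loop regrets: 50, 50, 50, 25, 50 → max 50
Tunnel regrets: 0, 0, 75, 0, 0 → max 75
Coastal regrets: 25, 100, 25, 75, 25 → max 100
Smallest max regret = 50 → Loop.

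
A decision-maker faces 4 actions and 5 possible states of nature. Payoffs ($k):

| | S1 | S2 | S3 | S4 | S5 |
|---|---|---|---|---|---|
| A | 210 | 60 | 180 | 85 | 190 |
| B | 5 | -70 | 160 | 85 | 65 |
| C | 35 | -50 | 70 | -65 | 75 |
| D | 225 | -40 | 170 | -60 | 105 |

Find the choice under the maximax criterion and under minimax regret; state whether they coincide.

maximax → D; minimax regret → A (disagree)

Row maxima: A=210, B=160, C=75, D=225
Best best-case = 225 → D.
Column bests: S1=225, S2=60, S3=180, S4=85, S5=190.
A regrets: 15, 0, 0, 0, 0 → max 15
B regrets: 220, 130, 20, 0, 125 → max 220
C regrets: 190, 110, 110, 150, 115 → max 190
D regrets: 0, 100, 10, 145, 85 → max 145
Smallest max regret = 15 → A.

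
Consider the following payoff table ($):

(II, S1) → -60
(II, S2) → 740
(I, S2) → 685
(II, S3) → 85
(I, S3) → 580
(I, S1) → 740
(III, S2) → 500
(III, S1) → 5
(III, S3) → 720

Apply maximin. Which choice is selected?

I

Row minima: I=580, II=-60, III=5
Best worst-case = 580 → I.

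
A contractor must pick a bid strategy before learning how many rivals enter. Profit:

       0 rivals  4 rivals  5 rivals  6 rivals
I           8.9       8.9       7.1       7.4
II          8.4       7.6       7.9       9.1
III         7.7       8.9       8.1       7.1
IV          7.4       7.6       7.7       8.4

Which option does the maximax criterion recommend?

II

Row maxima: I=8.9, II=9.1, III=8.9, IV=8.4
Best best-case = 9.1 → II.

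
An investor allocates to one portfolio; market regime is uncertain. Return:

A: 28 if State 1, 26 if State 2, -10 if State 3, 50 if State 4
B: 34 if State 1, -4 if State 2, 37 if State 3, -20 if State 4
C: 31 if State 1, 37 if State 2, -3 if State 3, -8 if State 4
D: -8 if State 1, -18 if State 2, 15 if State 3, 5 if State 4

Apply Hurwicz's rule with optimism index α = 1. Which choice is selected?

A: 1·50 + 0·(-10) = 50
B: 1·37 + 0·(-20) = 37
C: 1·37 + 0·(-8) = 37
D: 1·15 + 0·(-18) = 15
Highest Hurwicz score = 50 → A.

A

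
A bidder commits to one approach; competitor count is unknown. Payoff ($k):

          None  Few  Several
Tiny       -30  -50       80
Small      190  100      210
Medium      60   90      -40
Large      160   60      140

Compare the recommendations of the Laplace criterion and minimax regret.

Row averages: Tiny=0, Small=500/3, Medium=110/3, Large=120
Highest average = 500/3 → Small.
Column bests: None=190, Few=100, Several=210.
Tiny regrets: 220, 150, 130 → max 220
Small regrets: 0, 0, 0 → max 0
Medium regrets: 130, 10, 250 → max 250
Large regrets: 30, 40, 70 → max 70
Smallest max regret = 0 → Small.

laplace → Small; minimax regret → Small (agree)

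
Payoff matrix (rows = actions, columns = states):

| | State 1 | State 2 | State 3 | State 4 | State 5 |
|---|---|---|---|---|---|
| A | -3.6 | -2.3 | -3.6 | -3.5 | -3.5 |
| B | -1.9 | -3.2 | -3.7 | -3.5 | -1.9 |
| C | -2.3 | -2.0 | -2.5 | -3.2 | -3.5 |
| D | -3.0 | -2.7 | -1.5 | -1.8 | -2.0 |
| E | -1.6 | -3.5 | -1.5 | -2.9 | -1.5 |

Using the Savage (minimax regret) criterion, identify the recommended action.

D

Column bests: State 1=-1.6, State 2=-2.0, State 3=-1.5, State 4=-1.8, State 5=-1.5.
A regrets: 2.0, 0.3, 2.1, 1.7, 2.0 → max 2.1
B regrets: 0.3, 1.2, 2.2, 1.7, 0.4 → max 2.2
C regrets: 0.7, 0.0, 1.0, 1.4, 2.0 → max 2.0
D regrets: 1.4, 0.7, 0.0, 0.0, 0.5 → max 1.4
E regrets: 0.0, 1.5, 0.0, 1.1, 0.0 → max 1.5
Smallest max regret = 1.4 → D.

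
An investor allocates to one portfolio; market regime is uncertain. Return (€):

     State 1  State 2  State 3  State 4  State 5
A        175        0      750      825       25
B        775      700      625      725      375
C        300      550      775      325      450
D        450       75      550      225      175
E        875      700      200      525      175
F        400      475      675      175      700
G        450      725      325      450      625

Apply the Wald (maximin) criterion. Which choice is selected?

B

Row minima: A=0, B=375, C=300, D=75, E=175, F=175, G=325
Best worst-case = 375 → B.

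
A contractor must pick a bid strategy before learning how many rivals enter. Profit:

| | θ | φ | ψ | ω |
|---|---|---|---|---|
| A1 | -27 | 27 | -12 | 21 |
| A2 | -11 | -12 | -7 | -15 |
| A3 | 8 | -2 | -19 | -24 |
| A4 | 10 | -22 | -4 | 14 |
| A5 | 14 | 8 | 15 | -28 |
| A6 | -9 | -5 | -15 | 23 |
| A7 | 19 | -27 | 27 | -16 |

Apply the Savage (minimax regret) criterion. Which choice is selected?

A2

Column bests: θ=19, φ=27, ψ=27, ω=23.
A1 regrets: 46, 0, 39, 2 → max 46
A2 regrets: 30, 39, 34, 38 → max 39
A3 regrets: 11, 29, 46, 47 → max 47
A4 regrets: 9, 49, 31, 9 → max 49
A5 regrets: 5, 19, 12, 51 → max 51
A6 regrets: 28, 32, 42, 0 → max 42
A7 regrets: 0, 54, 0, 39 → max 54
Smallest max regret = 39 → A2.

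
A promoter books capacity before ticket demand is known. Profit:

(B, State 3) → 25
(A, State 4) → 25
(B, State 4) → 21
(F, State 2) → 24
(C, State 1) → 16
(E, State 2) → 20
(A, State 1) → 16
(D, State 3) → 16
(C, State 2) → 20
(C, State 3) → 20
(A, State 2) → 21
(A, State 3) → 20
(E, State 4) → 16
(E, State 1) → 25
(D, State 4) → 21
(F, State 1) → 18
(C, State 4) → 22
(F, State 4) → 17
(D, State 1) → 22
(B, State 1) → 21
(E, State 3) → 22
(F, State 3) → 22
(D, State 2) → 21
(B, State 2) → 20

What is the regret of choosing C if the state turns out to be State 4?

Best payoff under State 4 is 25.
Regret = 25 − 22 = 3.

3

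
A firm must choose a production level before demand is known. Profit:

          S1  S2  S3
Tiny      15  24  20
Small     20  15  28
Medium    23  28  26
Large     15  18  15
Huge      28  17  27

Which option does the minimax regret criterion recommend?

Column bests: S1=28, S2=28, S3=28.
Tiny regrets: 13, 4, 8 → max 13
Small regrets: 8, 13, 0 → max 13
Medium regrets: 5, 0, 2 → max 5
Large regrets: 13, 10, 13 → max 13
Huge regrets: 0, 11, 1 → max 11
Smallest max regret = 5 → Medium.

Medium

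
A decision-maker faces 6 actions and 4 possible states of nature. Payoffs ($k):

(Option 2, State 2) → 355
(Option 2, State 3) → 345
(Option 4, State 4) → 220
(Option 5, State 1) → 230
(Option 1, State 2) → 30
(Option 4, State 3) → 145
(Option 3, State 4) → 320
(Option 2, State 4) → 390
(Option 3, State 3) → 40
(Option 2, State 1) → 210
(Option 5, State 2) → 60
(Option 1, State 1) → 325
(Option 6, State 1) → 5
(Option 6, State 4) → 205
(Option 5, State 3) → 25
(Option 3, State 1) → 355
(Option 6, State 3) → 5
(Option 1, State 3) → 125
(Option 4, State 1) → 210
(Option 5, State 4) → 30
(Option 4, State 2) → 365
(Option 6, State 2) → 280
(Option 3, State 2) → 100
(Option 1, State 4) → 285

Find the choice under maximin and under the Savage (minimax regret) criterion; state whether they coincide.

Row minima: Option 1=30, Option 2=210, Option 3=40, Option 4=145, Option 5=25, Option 6=5
Best worst-case = 210 → Option 2.
Column bests: State 1=355, State 2=365, State 3=345, State 4=390.
Option 1 regrets: 30, 335, 220, 105 → max 335
Option 2 regrets: 145, 10, 0, 0 → max 145
Option 3 regrets: 0, 265, 305, 70 → max 305
Option 4 regrets: 145, 0, 200, 170 → max 200
Option 5 regrets: 125, 305, 320, 360 → max 360
Option 6 regrets: 350, 85, 340, 185 → max 350
Smallest max regret = 145 → Option 2.

maximin → Option 2; minimax regret → Option 2 (agree)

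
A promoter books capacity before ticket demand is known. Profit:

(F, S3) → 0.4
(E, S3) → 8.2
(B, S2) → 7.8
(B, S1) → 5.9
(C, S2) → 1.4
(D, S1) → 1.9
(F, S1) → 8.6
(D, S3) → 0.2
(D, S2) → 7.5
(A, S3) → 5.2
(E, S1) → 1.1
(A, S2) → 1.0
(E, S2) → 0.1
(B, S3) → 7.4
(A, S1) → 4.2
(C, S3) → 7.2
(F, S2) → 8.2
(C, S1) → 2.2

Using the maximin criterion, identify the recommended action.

B

Row minima: A=1.0, B=5.9, C=1.4, D=0.2, E=0.1, F=0.4
Best worst-case = 5.9 → B.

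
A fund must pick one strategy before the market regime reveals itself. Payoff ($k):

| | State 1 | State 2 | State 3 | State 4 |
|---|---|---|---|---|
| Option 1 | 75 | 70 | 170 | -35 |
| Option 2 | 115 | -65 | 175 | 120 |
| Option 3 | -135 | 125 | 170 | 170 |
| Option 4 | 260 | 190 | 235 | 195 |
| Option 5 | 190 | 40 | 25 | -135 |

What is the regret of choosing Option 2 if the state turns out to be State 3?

Best payoff under State 3 is 235.
Regret = 235 − 175 = 60.

60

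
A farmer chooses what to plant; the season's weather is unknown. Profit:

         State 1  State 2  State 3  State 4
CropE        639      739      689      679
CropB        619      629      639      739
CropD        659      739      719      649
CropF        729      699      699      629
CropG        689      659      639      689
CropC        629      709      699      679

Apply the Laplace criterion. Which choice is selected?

CropD

Row averages: CropE=686.5, CropB=656.5, CropD=691.5, CropF=689, CropG=669, CropC=679
Highest average = 691.5 → CropD.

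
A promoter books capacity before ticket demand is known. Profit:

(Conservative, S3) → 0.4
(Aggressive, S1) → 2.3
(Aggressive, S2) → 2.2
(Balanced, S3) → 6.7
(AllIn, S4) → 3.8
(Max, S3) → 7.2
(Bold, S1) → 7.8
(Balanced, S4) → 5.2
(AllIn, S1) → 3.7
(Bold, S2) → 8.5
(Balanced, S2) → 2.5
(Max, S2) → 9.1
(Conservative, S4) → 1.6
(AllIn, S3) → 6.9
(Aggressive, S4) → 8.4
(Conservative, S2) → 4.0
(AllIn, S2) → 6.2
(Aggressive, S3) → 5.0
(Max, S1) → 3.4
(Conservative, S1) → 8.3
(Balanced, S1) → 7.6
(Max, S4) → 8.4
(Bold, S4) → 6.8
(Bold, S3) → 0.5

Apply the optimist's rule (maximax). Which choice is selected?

Max

Row maxima: Conservative=8.3, Balanced=7.6, Aggressive=8.4, Bold=8.5, AllIn=6.9, Max=9.1
Best best-case = 9.1 → Max.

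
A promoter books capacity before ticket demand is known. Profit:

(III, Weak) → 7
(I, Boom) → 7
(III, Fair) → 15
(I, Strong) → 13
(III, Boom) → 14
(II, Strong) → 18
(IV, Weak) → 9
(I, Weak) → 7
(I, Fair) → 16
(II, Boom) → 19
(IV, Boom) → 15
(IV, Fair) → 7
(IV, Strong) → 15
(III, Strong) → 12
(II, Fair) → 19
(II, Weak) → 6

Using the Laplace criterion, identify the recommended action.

II

Row averages: I=10.75, II=15.5, III=12, IV=11.5
Highest average = 15.5 → II.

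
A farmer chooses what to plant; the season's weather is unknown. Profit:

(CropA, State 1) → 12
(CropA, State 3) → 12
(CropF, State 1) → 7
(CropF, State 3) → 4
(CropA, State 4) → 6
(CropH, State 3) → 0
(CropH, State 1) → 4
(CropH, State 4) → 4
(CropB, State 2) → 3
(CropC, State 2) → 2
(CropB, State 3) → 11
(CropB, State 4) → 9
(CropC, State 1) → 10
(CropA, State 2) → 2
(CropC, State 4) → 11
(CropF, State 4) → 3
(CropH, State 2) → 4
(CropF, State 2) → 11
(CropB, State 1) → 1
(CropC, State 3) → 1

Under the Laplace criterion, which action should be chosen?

CropA

Row averages: CropC=6, CropB=6, CropH=3, CropF=6.25, CropA=8
Highest average = 8 → CropA.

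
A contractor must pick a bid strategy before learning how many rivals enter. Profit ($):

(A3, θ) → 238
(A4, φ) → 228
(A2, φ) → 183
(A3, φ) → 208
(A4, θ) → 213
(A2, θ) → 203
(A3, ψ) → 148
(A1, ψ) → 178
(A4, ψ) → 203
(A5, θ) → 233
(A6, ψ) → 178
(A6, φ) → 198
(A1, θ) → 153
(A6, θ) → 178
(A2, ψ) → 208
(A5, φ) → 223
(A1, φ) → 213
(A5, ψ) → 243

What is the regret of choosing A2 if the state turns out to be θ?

Best payoff under θ is 238.
Regret = 238 − 203 = 35.

35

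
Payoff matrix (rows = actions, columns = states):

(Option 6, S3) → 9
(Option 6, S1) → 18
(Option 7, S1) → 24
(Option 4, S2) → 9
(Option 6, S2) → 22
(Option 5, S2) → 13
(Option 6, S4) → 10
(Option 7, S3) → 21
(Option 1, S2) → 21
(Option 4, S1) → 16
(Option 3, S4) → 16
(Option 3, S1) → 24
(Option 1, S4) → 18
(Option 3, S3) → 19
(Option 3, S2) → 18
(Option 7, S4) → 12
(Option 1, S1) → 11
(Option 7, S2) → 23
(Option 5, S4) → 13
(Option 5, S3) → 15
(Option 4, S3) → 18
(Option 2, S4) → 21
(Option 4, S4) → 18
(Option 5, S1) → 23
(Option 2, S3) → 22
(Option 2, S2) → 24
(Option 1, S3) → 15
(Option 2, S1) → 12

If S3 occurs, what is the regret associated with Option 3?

3

Best payoff under S3 is 22.
Regret = 22 − 19 = 3.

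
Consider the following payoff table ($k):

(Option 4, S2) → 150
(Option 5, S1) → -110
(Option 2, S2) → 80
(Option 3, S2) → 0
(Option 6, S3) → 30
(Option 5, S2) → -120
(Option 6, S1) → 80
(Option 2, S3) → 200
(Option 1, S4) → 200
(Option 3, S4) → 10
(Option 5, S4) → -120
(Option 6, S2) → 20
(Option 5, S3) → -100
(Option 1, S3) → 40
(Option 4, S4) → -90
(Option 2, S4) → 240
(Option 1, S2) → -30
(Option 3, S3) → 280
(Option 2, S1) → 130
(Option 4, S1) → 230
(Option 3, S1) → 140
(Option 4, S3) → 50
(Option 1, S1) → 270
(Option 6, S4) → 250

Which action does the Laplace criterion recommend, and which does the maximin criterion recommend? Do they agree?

Row averages: Option 1=120, Option 2=162.5, Option 3=107.5, Option 4=85, Option 5=-112.5, Option 6=95
Highest average = 162.5 → Option 2.
Row minima: Option 1=-30, Option 2=80, Option 3=0, Option 4=-90, Option 5=-120, Option 6=20
Best worst-case = 80 → Option 2.

laplace → Option 2; maximin → Option 2 (agree)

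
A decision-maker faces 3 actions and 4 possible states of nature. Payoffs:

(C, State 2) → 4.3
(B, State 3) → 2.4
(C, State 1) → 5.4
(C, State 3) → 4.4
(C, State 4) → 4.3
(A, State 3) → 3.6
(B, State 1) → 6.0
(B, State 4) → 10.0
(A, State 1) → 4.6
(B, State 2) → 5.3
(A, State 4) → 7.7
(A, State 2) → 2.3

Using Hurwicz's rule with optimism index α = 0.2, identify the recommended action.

C

A: 0.2·7.7 + 0.8·2.3 = 3.38
B: 0.2·10.0 + 0.8·2.4 = 3.92
C: 0.2·5.4 + 0.8·4.3 = 4.52
Highest Hurwicz score = 4.52 → C.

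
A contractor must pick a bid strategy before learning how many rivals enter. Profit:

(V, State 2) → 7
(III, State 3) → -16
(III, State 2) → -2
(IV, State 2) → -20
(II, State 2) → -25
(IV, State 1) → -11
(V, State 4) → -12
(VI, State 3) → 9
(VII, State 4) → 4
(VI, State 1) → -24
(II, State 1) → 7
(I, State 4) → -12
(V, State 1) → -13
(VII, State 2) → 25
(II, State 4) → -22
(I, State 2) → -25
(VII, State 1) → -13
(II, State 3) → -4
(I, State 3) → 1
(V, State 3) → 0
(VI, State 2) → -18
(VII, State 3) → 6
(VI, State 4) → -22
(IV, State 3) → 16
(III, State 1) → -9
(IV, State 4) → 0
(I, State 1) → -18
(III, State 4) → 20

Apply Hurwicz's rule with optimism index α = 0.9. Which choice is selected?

VII

I: 0.9·1 + 0.1·(-25) = -1.6
II: 0.9·7 + 0.1·(-25) = 3.8
III: 0.9·20 + 0.1·(-16) = 16.4
IV: 0.9·16 + 0.1·(-20) = 12.4
V: 0.9·7 + 0.1·(-13) = 5
VI: 0.9·9 + 0.1·(-24) = 5.7
VII: 0.9·25 + 0.1·(-13) = 21.2
Highest Hurwicz score = 21.2 → VII.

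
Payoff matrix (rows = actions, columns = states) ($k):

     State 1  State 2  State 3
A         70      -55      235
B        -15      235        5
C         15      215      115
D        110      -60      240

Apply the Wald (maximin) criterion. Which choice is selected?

Row minima: A=-55, B=-15, C=15, D=-60
Best worst-case = 15 → C.

C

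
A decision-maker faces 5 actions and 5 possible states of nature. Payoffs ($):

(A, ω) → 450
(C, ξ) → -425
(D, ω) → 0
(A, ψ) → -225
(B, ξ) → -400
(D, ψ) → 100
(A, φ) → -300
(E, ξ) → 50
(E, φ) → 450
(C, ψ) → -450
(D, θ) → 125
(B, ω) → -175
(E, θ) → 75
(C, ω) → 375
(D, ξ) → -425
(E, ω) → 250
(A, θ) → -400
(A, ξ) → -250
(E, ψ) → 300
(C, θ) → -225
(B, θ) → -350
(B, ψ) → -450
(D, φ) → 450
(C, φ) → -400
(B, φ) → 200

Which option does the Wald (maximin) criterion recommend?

Row minima: A=-400, B=-450, C=-450, D=-425, E=50
Best worst-case = 50 → E.

E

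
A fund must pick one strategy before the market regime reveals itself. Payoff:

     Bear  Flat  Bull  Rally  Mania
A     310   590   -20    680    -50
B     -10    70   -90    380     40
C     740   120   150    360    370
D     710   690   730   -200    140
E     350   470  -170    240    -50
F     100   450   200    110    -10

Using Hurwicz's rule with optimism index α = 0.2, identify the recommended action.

A: 0.2·680 + 0.8·(-50) = 96
B: 0.2·380 + 0.8·(-90) = 4
C: 0.2·740 + 0.8·120 = 244
D: 0.2·730 + 0.8·(-200) = -14
E: 0.2·470 + 0.8·(-170) = -42
F: 0.2·450 + 0.8·(-10) = 82
Highest Hurwicz score = 244 → C.

C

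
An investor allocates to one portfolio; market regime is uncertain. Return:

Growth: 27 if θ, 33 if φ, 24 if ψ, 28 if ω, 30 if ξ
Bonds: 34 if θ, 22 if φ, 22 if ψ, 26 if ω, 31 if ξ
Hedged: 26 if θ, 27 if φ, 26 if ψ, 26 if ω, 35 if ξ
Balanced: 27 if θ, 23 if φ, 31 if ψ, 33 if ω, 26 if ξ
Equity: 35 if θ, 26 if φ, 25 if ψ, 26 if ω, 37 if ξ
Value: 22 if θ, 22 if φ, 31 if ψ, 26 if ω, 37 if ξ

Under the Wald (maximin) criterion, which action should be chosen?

Hedged

Row minima: Growth=24, Bonds=22, Hedged=26, Balanced=23, Equity=25, Value=22
Best worst-case = 26 → Hedged.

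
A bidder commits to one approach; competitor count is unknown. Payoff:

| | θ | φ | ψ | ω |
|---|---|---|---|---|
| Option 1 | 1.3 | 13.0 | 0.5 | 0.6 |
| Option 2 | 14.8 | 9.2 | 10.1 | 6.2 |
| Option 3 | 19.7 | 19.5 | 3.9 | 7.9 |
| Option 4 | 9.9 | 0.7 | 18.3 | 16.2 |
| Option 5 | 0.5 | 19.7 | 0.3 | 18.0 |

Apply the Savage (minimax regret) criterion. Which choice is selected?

Column bests: θ=19.7, φ=19.7, ψ=18.3, ω=18.0.
Option 1 regrets: 18.4, 6.7, 17.8, 17.4 → max 18.4
Option 2 regrets: 4.9, 10.5, 8.2, 11.8 → max 11.8
Option 3 regrets: 0.0, 0.2, 14.4, 10.1 → max 14.4
Option 4 regrets: 9.8, 19.0, 0.0, 1.8 → max 19.0
Option 5 regrets: 19.2, 0.0, 18.0, 0.0 → max 19.2
Smallest max regret = 11.8 → Option 2.

Option 2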